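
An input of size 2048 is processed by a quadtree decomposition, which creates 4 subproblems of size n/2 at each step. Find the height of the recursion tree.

For divide and conquer with division factor 2:

Problem sizes at each level:
Level 0: 2048
Level 1: 1024
Level 2: 512
Level 3: 256
Level 4: 128
Level 5: 64
Level 6: 32
Level 7: 16
Level 8: 8
Level 9: 4
Level 10: 2
Level 11: 1

The root is level 0 and the size-1 base case is level 11 (the tree spans levels 0 through 11, i.e. 12 levels counting the root), so the depth is the number of divisions: log_2(2048) = 11

The recursion tree depth is log_2(2048) = 11. At each level, the problem size is divided by 2, so it takes 11 divisions to reduce to a base case of size 1. The algorithm makes 4 recursive calls at each level.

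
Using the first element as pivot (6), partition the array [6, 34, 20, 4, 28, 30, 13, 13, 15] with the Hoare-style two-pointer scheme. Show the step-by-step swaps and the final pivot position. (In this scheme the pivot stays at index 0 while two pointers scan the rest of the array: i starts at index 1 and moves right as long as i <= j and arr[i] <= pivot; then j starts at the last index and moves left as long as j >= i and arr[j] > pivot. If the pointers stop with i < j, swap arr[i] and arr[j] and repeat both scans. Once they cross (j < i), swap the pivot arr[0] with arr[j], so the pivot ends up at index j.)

Hoare-style two-pointer partition with pivot = 6:

Initial array: [6, 34, 20, 4, 28, 30, 13, 13, 15]

Pointers start at i = 1, j = 8.
i stops at index 1 (arr[1]=34 > 6), j stops at index 3 (arr[3]=4 <= 6): swap arr[1] and arr[3], array becomes [6, 4, 20, 34, 28, 30, 13, 13, 15]
i ends at 2, j ends at 1: the pointers have crossed (j < i), so scanning stops.

Swap pivot arr[0] with arr[1] to place pivot at position 1: [4, 6, 20, 34, 28, 30, 13, 13, 15]
Pivot position: 1

After partitioning with pivot 6, the array becomes [4, 6, 20, 34, 28, 30, 13, 13, 15]. The pivot is placed at index 1. All elements to the left of the pivot are <= 6, and all elements to the right are > 6.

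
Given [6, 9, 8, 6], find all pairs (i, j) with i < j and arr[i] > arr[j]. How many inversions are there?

Finding inversions in [6, 9, 8, 6]:

(1, 2): arr[1]=9 > arr[2]=8
(1, 3): arr[1]=9 > arr[3]=6
(2, 3): arr[2]=8 > arr[3]=6

Total inversions: 3

The array has 3 inversion(s): (1,2), (1,3), (2,3). Each pair (i,j) satisfies i < j and arr[i] > arr[j].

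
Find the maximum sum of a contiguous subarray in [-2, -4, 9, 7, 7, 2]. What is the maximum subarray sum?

Using Kadane's algorithm on [-2, -4, 9, 7, 7, 2]:

Scanning through the array:
Position 1 (value -4): max_ending_here = -4, max_so_far = -2
Position 2 (value 9): max_ending_here = 9, max_so_far = 9
Position 3 (value 7): max_ending_here = 16, max_so_far = 16
Position 4 (value 7): max_ending_here = 23, max_so_far = 23
Position 5 (value 2): max_ending_here = 25, max_so_far = 25

Maximum subarray: [9, 7, 7, 2]
Maximum sum: 25

The maximum subarray is [9, 7, 7, 2] with sum 25. This subarray runs from index 2 to index 5.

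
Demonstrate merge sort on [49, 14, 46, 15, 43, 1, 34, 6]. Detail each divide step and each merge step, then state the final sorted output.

Merge sort trace:

Split: [49, 14, 46, 15, 43, 1, 34, 6] -> [49, 14, 46, 15] and [43, 1, 34, 6]
  Split: [49, 14, 46, 15] -> [49, 14] and [46, 15]
    Split: [49, 14] -> [49] and [14]
    Merge: [49] + [14] -> [14, 49]
    Split: [46, 15] -> [46] and [15]
    Merge: [46] + [15] -> [15, 46]
  Merge: [14, 49] + [15, 46] -> [14, 15, 46, 49]
  Split: [43, 1, 34, 6] -> [43, 1] and [34, 6]
    Split: [43, 1] -> [43] and [1]
    Merge: [43] + [1] -> [1, 43]
    Split: [34, 6] -> [34] and [6]
    Merge: [34] + [6] -> [6, 34]
  Merge: [1, 43] + [6, 34] -> [1, 6, 34, 43]
Merge: [14, 15, 46, 49] + [1, 6, 34, 43] -> [1, 6, 14, 15, 34, 43, 46, 49]

Final sorted array: [1, 6, 14, 15, 34, 43, 46, 49]

The merge sort proceeds by recursively splitting the array and merging sorted halves.
After all merges, the sorted array is [1, 6, 14, 15, 34, 43, 46, 49].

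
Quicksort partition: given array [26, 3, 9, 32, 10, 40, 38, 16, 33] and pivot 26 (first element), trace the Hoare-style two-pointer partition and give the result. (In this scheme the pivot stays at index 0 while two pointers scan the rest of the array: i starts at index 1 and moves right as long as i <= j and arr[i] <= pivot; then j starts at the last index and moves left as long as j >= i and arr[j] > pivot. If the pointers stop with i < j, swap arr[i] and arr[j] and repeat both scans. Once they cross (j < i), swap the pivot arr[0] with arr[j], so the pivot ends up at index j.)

Hoare-style two-pointer partition with pivot = 26:

Initial array: [26, 3, 9, 32, 10, 40, 38, 16, 33]

Pointers start at i = 1, j = 8.
i stops at index 3 (arr[3]=32 > 26), j stops at index 7 (arr[7]=16 <= 26): swap arr[3] and arr[7], array becomes [26, 3, 9, 16, 10, 40, 38, 32, 33]
i ends at 5, j ends at 4: the pointers have crossed (j < i), so scanning stops.

Swap pivot arr[0] with arr[4] to place pivot at position 4: [10, 3, 9, 16, 26, 40, 38, 32, 33]
Pivot position: 4

After partitioning with pivot 26, the array becomes [10, 3, 9, 16, 26, 40, 38, 32, 33]. The pivot is placed at index 4. All elements to the left of the pivot are <= 26, and all elements to the right are > 26.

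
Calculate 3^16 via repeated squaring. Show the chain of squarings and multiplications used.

Computing 3^16 by squaring (build up from 3^1; each line after the first costs one multiplication):

3^1 = 3
3^2 = (3^1)^2 = 3^2 = 9
3^4 = (3^2)^2 = 9^2 = 81
3^8 = (3^4)^2 = 81^2 = 6561
3^16 = (3^8)^2 = 6561^2 = 43046721

Result: 43046721
Multiplications needed: 4 (4 lines after 3^1)

3^16 = 43046721. Using exponentiation by squaring, this requires 4 multiplications. The key idea: if the exponent is even, square the half-power; if odd, multiply by the base once.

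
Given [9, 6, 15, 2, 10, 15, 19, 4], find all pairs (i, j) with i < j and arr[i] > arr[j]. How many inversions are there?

Finding inversions in [9, 6, 15, 2, 10, 15, 19, 4]:

(0, 1): arr[0]=9 > arr[1]=6
(0, 3): arr[0]=9 > arr[3]=2
(0, 7): arr[0]=9 > arr[7]=4
(1, 3): arr[1]=6 > arr[3]=2
(1, 7): arr[1]=6 > arr[7]=4
(2, 3): arr[2]=15 > arr[3]=2
(2, 4): arr[2]=15 > arr[4]=10
(2, 7): arr[2]=15 > arr[7]=4
(4, 7): arr[4]=10 > arr[7]=4
(5, 7): arr[5]=15 > arr[7]=4
(6, 7): arr[6]=19 > arr[7]=4

Total inversions: 11

The array has 11 inversion(s): (0,1), (0,3), (0,7), (1,3), (1,7), (2,3), (2,4), (2,7), (4,7), (5,7), (6,7). Each pair (i,j) satisfies i < j and arr[i] > arr[j].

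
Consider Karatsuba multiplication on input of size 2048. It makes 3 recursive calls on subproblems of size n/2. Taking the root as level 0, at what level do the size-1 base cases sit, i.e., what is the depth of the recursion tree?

For divide and conquer with division factor 2:

Problem sizes at each level:
Level 0: 2048
Level 1: 1024
Level 2: 512
Level 3: 256
Level 4: 128
Level 5: 64
Level 6: 32
Level 7: 16
Level 8: 8
Level 9: 4
Level 10: 2
Level 11: 1

The root is level 0 and the size-1 base case is level 11 (the tree spans levels 0 through 11, i.e. 12 levels counting the root), so the depth is the number of divisions: log_2(2048) = 11

The recursion tree depth is log_2(2048) = 11. At each level, the problem size is divided by 2, so it takes 11 divisions to reduce to a base case of size 1. The algorithm makes 3 recursive calls at each level.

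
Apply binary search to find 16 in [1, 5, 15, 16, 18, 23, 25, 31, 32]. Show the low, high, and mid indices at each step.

Binary search for 16 in [1, 5, 15, 16, 18, 23, 25, 31, 32]:

lo=0, hi=8, mid=4, arr[mid]=18 -> 18 > 16, search left half
lo=0, hi=3, mid=1, arr[mid]=5 -> 5 < 16, search right half
lo=2, hi=3, mid=2, arr[mid]=15 -> 15 < 16, search right half
lo=3, hi=3, mid=3, arr[mid]=16 -> Found target at index 3!

Binary search finds 16 at index 3 after 4 comparisons. The search repeatedly halves the search space by comparing with the middle element.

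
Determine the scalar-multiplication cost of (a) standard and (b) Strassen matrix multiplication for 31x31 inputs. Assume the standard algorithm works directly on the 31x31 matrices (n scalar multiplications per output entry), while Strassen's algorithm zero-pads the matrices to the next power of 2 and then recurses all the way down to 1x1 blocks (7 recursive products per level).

Matrix multiplication for 31x31 matrices:

Strassen's algorithm requires power-of-2 dimensions. Pad 31x31 to 32x32 (next power of 2).

Standard algorithm: 31^3 = 29791 multiplications
Strassen's algorithm: 7^(log2(32)) = 7^5 = 16807 multiplications
Savings: 29791 - 16807 = 12984 multiplications

Standard: 29791 multiplications (31^3). Strassen: 16807 multiplications (7^5, after padding to 32x32). Strassen reduces 8 recursive multiplications to 7 at each level.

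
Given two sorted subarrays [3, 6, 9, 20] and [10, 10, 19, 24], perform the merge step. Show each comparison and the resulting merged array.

Merging process:

Compare 3 vs 10: take 3 from left. Merged: [3]
Compare 6 vs 10: take 6 from left. Merged: [3, 6]
Compare 9 vs 10: take 9 from left. Merged: [3, 6, 9]
Compare 20 vs 10: take 10 from right. Merged: [3, 6, 9, 10]
Compare 20 vs 10: take 10 from right. Merged: [3, 6, 9, 10, 10]
Compare 20 vs 19: take 19 from right. Merged: [3, 6, 9, 10, 10, 19]
Compare 20 vs 24: take 20 from left. Merged: [3, 6, 9, 10, 10, 19, 20]
Append remaining from right: [24]. Merged: [3, 6, 9, 10, 10, 19, 20, 24]

Final merged array: [3, 6, 9, 10, 10, 19, 20, 24]
Total comparisons: 7

The merged array is [3, 6, 9, 10, 10, 19, 20, 24], requiring 7 comparisons. The merge step runs in O(n) time where n is the total number of elements.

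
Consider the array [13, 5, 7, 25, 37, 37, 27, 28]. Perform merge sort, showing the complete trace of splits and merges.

Merge sort trace:

Split: [13, 5, 7, 25, 37, 37, 27, 28] -> [13, 5, 7, 25] and [37, 37, 27, 28]
  Split: [13, 5, 7, 25] -> [13, 5] and [7, 25]
    Split: [13, 5] -> [13] and [5]
    Merge: [13] + [5] -> [5, 13]
    Split: [7, 25] -> [7] and [25]
    Merge: [7] + [25] -> [7, 25]
  Merge: [5, 13] + [7, 25] -> [5, 7, 13, 25]
  Split: [37, 37, 27, 28] -> [37, 37] and [27, 28]
    Split: [37, 37] -> [37] and [37]
    Merge: [37] + [37] -> [37, 37]
    Split: [27, 28] -> [27] and [28]
    Merge: [27] + [28] -> [27, 28]
  Merge: [37, 37] + [27, 28] -> [27, 28, 37, 37]
Merge: [5, 7, 13, 25] + [27, 28, 37, 37] -> [5, 7, 13, 25, 27, 28, 37, 37]

Final sorted array: [5, 7, 13, 25, 27, 28, 37, 37]

The merge sort proceeds by recursively splitting the array and merging sorted halves.
After all merges, the sorted array is [5, 7, 13, 25, 27, 28, 37, 37].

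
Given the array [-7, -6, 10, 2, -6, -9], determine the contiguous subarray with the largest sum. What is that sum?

Using Kadane's algorithm on [-7, -6, 10, 2, -6, -9]:

Scanning through the array:
Position 1 (value -6): max_ending_here = -6, max_so_far = -6
Position 2 (value 10): max_ending_here = 10, max_so_far = 10
Position 3 (value 2): max_ending_here = 12, max_so_far = 12
Position 4 (value -6): max_ending_here = 6, max_so_far = 12
Position 5 (value -9): max_ending_here = -3, max_so_far = 12

Maximum subarray: [10, 2]
Maximum sum: 12

The maximum subarray is [10, 2] with sum 12. This subarray runs from index 2 to index 3.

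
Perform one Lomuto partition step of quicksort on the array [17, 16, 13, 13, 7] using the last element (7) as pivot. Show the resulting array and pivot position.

Lomuto partition with pivot = 7:

Initial array: [17, 16, 13, 13, 7]

arr[0]=17 > 7: no swap
arr[1]=16 > 7: no swap
arr[2]=13 > 7: no swap
arr[3]=13 > 7: no swap

Place pivot at position 0: [7, 16, 13, 13, 17]
Pivot position: 0

After partitioning with pivot 7, the array becomes [7, 16, 13, 13, 17]. The pivot is placed at index 0. All elements to the left of the pivot are <= 7, and all elements to the right are > 7.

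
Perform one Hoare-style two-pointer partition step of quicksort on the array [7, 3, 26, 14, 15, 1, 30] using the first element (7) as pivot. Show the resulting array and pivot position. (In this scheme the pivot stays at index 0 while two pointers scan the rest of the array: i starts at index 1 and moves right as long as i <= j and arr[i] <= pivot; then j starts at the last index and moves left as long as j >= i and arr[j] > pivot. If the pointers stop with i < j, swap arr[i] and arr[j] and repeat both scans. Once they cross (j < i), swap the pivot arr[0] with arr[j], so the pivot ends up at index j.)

Hoare-style two-pointer partition with pivot = 7:

Initial array: [7, 3, 26, 14, 15, 1, 30]

Pointers start at i = 1, j = 6.
i stops at index 2 (arr[2]=26 > 7), j stops at index 5 (arr[5]=1 <= 7): swap arr[2] and arr[5], array becomes [7, 3, 1, 14, 15, 26, 30]
i ends at 3, j ends at 2: the pointers have crossed (j < i), so scanning stops.

Swap pivot arr[0] with arr[2] to place pivot at position 2: [1, 3, 7, 14, 15, 26, 30]
Pivot position: 2

After partitioning with pivot 7, the array becomes [1, 3, 7, 14, 15, 26, 30]. The pivot is placed at index 2. All elements to the left of the pivot are <= 7, and all elements to the right are > 7.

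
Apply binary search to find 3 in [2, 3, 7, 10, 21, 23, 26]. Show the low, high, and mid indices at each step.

Binary search for 3 in [2, 3, 7, 10, 21, 23, 26]:

lo=0, hi=6, mid=3, arr[mid]=10 -> 10 > 3, search left half
lo=0, hi=2, mid=1, arr[mid]=3 -> Found target at index 1!

Binary search finds 3 at index 1 after 2 comparisons. The search repeatedly halves the search space by comparing with the middle element.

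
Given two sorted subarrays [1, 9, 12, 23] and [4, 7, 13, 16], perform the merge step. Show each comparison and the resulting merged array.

Merging process:

Compare 1 vs 4: take 1 from left. Merged: [1]
Compare 9 vs 4: take 4 from right. Merged: [1, 4]
Compare 9 vs 7: take 7 from right. Merged: [1, 4, 7]
Compare 9 vs 13: take 9 from left. Merged: [1, 4, 7, 9]
Compare 12 vs 13: take 12 from left. Merged: [1, 4, 7, 9, 12]
Compare 23 vs 13: take 13 from right. Merged: [1, 4, 7, 9, 12, 13]
Compare 23 vs 16: take 16 from right. Merged: [1, 4, 7, 9, 12, 13, 16]
Append remaining from left: [23]. Merged: [1, 4, 7, 9, 12, 13, 16, 23]

Final merged array: [1, 4, 7, 9, 12, 13, 16, 23]
Total comparisons: 7

The merged array is [1, 4, 7, 9, 12, 13, 16, 23], requiring 7 comparisons. The merge step runs in O(n) time where n is the total number of elements.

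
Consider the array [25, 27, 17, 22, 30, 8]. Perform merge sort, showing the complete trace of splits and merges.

Merge sort trace:

Split: [25, 27, 17, 22, 30, 8] -> [25, 27, 17] and [22, 30, 8]
  Split: [25, 27, 17] -> [25] and [27, 17]
    Split: [27, 17] -> [27] and [17]
    Merge: [27] + [17] -> [17, 27]
  Merge: [25] + [17, 27] -> [17, 25, 27]
  Split: [22, 30, 8] -> [22] and [30, 8]
    Split: [30, 8] -> [30] and [8]
    Merge: [30] + [8] -> [8, 30]
  Merge: [22] + [8, 30] -> [8, 22, 30]
Merge: [17, 25, 27] + [8, 22, 30] -> [8, 17, 22, 25, 27, 30]

Final sorted array: [8, 17, 22, 25, 27, 30]

The merge sort proceeds by recursively splitting the array and merging sorted halves.
After all merges, the sorted array is [8, 17, 22, 25, 27, 30].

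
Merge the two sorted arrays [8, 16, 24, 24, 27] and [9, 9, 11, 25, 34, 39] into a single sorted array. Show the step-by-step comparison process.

Merging process:

Compare 8 vs 9: take 8 from left. Merged: [8]
Compare 16 vs 9: take 9 from right. Merged: [8, 9]
Compare 16 vs 9: take 9 from right. Merged: [8, 9, 9]
Compare 16 vs 11: take 11 from right. Merged: [8, 9, 9, 11]
Compare 16 vs 25: take 16 from left. Merged: [8, 9, 9, 11, 16]
Compare 24 vs 25: take 24 from left. Merged: [8, 9, 9, 11, 16, 24]
Compare 24 vs 25: take 24 from left. Merged: [8, 9, 9, 11, 16, 24, 24]
Compare 27 vs 25: take 25 from right. Merged: [8, 9, 9, 11, 16, 24, 24, 25]
Compare 27 vs 34: take 27 from left. Merged: [8, 9, 9, 11, 16, 24, 24, 25, 27]
Append remaining from right: [34, 39]. Merged: [8, 9, 9, 11, 16, 24, 24, 25, 27, 34, 39]

Final merged array: [8, 9, 9, 11, 16, 24, 24, 25, 27, 34, 39]
Total comparisons: 9

The merged array is [8, 9, 9, 11, 16, 24, 24, 25, 27, 34, 39], requiring 9 comparisons. The merge step runs in O(n) time where n is the total number of elements.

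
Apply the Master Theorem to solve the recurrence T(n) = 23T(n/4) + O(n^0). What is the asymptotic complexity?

Master Theorem for T(n) = 23T(n/4) + O(n^0):

a = 23, b = 4, c = 0
log_b(a) = log_4(23) = 2.2618

Case 1: c = 0 < log_4(23) = 2.2618
T(n) = O(n^(log_4 23))

For T(n) = 23T(n/4) + O(n^0): log_4(23) = 2.2618. This is Case 1 of the Master Theorem (c < log_b(a), work dominated by leaves), giving O(n^(log_4 23)).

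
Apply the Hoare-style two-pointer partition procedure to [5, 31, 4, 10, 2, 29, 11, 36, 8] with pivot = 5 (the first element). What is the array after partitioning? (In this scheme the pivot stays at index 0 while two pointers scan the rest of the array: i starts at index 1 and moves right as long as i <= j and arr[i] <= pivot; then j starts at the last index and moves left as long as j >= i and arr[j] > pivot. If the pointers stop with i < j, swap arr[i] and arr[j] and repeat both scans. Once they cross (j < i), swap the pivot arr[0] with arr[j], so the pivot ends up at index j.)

Hoare-style two-pointer partition with pivot = 5:

Initial array: [5, 31, 4, 10, 2, 29, 11, 36, 8]

Pointers start at i = 1, j = 8.
i stops at index 1 (arr[1]=31 > 5), j stops at index 4 (arr[4]=2 <= 5): swap arr[1] and arr[4], array becomes [5, 2, 4, 10, 31, 29, 11, 36, 8]
i ends at 3, j ends at 2: the pointers have crossed (j < i), so scanning stops.

Swap pivot arr[0] with arr[2] to place pivot at position 2: [4, 2, 5, 10, 31, 29, 11, 36, 8]
Pivot position: 2

After partitioning with pivot 5, the array becomes [4, 2, 5, 10, 31, 29, 11, 36, 8]. The pivot is placed at index 2. All elements to the left of the pivot are <= 5, and all elements to the right are > 5.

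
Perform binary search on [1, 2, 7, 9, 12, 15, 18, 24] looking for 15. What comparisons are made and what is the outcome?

Binary search for 15 in [1, 2, 7, 9, 12, 15, 18, 24]:

lo=0, hi=7, mid=3, arr[mid]=9 -> 9 < 15, search right half
lo=4, hi=7, mid=5, arr[mid]=15 -> Found target at index 5!

Binary search finds 15 at index 5 after 2 comparisons. The search repeatedly halves the search space by comparing with the middle element.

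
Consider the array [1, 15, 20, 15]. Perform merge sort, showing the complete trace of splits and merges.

Merge sort trace:

Split: [1, 15, 20, 15] -> [1, 15] and [20, 15]
  Split: [1, 15] -> [1] and [15]
  Merge: [1] + [15] -> [1, 15]
  Split: [20, 15] -> [20] and [15]
  Merge: [20] + [15] -> [15, 20]
Merge: [1, 15] + [15, 20] -> [1, 15, 15, 20]

Final sorted array: [1, 15, 15, 20]

The merge sort proceeds by recursively splitting the array and merging sorted halves.
After all merges, the sorted array is [1, 15, 15, 20].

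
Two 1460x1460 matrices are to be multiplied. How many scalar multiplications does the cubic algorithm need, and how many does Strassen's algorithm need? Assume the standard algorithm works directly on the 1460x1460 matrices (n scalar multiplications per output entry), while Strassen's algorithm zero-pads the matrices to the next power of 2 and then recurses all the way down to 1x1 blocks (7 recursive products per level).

Matrix multiplication for 1460x1460 matrices:

Strassen's algorithm requires power-of-2 dimensions. Pad 1460x1460 to 2048x2048 (next power of 2).

Standard algorithm: 1460^3 = 3112136000 multiplications
Strassen's algorithm: 7^(log2(2048)) = 7^11 = 1977326743 multiplications
Savings: 3112136000 - 1977326743 = 1134809257 multiplications

Standard: 3112136000 multiplications (1460^3). Strassen: 1977326743 multiplications (7^11, after padding to 2048x2048). Strassen reduces 8 recursive multiplications to 7 at each level.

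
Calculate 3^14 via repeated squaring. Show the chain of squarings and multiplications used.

Computing 3^14 by squaring (build up from 3^1; each line after the first costs one multiplication):

3^1 = 3
3^2 = (3^1)^2 = 3^2 = 9
3^3 = 3 * 3^2 = 3 * 9 = 27
3^6 = (3^3)^2 = 27^2 = 729
3^7 = 3 * 3^6 = 3 * 729 = 2187
3^14 = (3^7)^2 = 2187^2 = 4782969

Result: 4782969
Multiplications needed: 5 (5 lines after 3^1)

3^14 = 4782969. Using exponentiation by squaring, this requires 5 multiplications. The key idea: if the exponent is even, square the half-power; if odd, multiply by the base once.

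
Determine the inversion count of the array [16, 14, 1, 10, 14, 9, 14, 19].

Finding inversions in [16, 14, 1, 10, 14, 9, 14, 19]:

(0, 1): arr[0]=16 > arr[1]=14
(0, 2): arr[0]=16 > arr[2]=1
(0, 3): arr[0]=16 > arr[3]=10
(0, 4): arr[0]=16 > arr[4]=14
(0, 5): arr[0]=16 > arr[5]=9
(0, 6): arr[0]=16 > arr[6]=14
(1, 2): arr[1]=14 > arr[2]=1
(1, 3): arr[1]=14 > arr[3]=10
(1, 5): arr[1]=14 > arr[5]=9
(3, 5): arr[3]=10 > arr[5]=9
(4, 5): arr[4]=14 > arr[5]=9

Total inversions: 11

The array has 11 inversion(s): (0,1), (0,2), (0,3), (0,4), (0,5), (0,6), (1,2), (1,3), (1,5), (3,5), (4,5). Each pair (i,j) satisfies i < j and arr[i] > arr[j].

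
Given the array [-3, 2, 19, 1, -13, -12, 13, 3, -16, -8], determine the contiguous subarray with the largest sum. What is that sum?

Using Kadane's algorithm on [-3, 2, 19, 1, -13, -12, 13, 3, -16, -8]:

Scanning through the array:
Position 1 (value 2): max_ending_here = 2, max_so_far = 2
Position 2 (value 19): max_ending_here = 21, max_so_far = 21
Position 3 (value 1): max_ending_here = 22, max_so_far = 22
Position 4 (value -13): max_ending_here = 9, max_so_far = 22
Position 5 (value -12): max_ending_here = -3, max_so_far = 22
Position 6 (value 13): max_ending_here = 13, max_so_far = 22
Position 7 (value 3): max_ending_here = 16, max_so_far = 22
Position 8 (value -16): max_ending_here = 0, max_so_far = 22
Position 9 (value -8): max_ending_here = -8, max_so_far = 22

Maximum subarray: [2, 19, 1]
Maximum sum: 22

The maximum subarray is [2, 19, 1] with sum 22. This subarray runs from index 1 to index 3.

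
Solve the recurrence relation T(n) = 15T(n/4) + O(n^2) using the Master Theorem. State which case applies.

Master Theorem for T(n) = 15T(n/4) + O(n^2):

a = 15, b = 4, c = 2
log_b(a) = log_4(15) = 1.9534

Case 3: c = 2 > log_4(15) = 1.9534
T(n) = O(n^2) = O(n^2)

For T(n) = 15T(n/4) + O(n^2): log_4(15) = 1.9534. This is Case 3 of the Master Theorem (c > log_b(a), work dominated by root), giving O(n^2).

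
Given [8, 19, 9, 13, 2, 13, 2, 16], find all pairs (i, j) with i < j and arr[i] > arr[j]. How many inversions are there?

Finding inversions in [8, 19, 9, 13, 2, 13, 2, 16]:

(0, 4): arr[0]=8 > arr[4]=2
(0, 6): arr[0]=8 > arr[6]=2
(1, 2): arr[1]=19 > arr[2]=9
(1, 3): arr[1]=19 > arr[3]=13
(1, 4): arr[1]=19 > arr[4]=2
(1, 5): arr[1]=19 > arr[5]=13
(1, 6): arr[1]=19 > arr[6]=2
(1, 7): arr[1]=19 > arr[7]=16
(2, 4): arr[2]=9 > arr[4]=2
(2, 6): arr[2]=9 > arr[6]=2
(3, 4): arr[3]=13 > arr[4]=2
(3, 6): arr[3]=13 > arr[6]=2
(5, 6): arr[5]=13 > arr[6]=2

Total inversions: 13

The array has 13 inversion(s): (0,4), (0,6), (1,2), (1,3), (1,4), (1,5), (1,6), (1,7), (2,4), (2,6), (3,4), (3,6), (5,6). Each pair (i,j) satisfies i < j and arr[i] > arr[j].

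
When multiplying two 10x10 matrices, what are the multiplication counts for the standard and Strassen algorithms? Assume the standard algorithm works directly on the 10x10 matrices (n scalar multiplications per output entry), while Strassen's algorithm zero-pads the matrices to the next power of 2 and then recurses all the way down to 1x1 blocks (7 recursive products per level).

Matrix multiplication for 10x10 matrices:

Strassen's algorithm requires power-of-2 dimensions. Pad 10x10 to 16x16 (next power of 2).

Standard algorithm: 10^3 = 1000 multiplications
Strassen's algorithm: 7^(log2(16)) = 7^4 = 2401 multiplications
Difference: 1000 - 2401 = -1401 (Strassen uses MORE here due to padding overhead — for small or just-over-power-of-2 n, padding can outweigh the per-level savings)

Standard: 1000 multiplications (10^3). Strassen: 2401 multiplications (7^4, after padding to 16x16). Strassen reduces 8 recursive multiplications to 7 at each level.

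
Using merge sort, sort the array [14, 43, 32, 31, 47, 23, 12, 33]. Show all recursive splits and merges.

Merge sort trace:

Split: [14, 43, 32, 31, 47, 23, 12, 33] -> [14, 43, 32, 31] and [47, 23, 12, 33]
  Split: [14, 43, 32, 31] -> [14, 43] and [32, 31]
    Split: [14, 43] -> [14] and [43]
    Merge: [14] + [43] -> [14, 43]
    Split: [32, 31] -> [32] and [31]
    Merge: [32] + [31] -> [31, 32]
  Merge: [14, 43] + [31, 32] -> [14, 31, 32, 43]
  Split: [47, 23, 12, 33] -> [47, 23] and [12, 33]
    Split: [47, 23] -> [47] and [23]
    Merge: [47] + [23] -> [23, 47]
    Split: [12, 33] -> [12] and [33]
    Merge: [12] + [33] -> [12, 33]
  Merge: [23, 47] + [12, 33] -> [12, 23, 33, 47]
Merge: [14, 31, 32, 43] + [12, 23, 33, 47] -> [12, 14, 23, 31, 32, 33, 43, 47]

Final sorted array: [12, 14, 23, 31, 32, 33, 43, 47]

The merge sort proceeds by recursively splitting the array and merging sorted halves.
After all merges, the sorted array is [12, 14, 23, 31, 32, 33, 43, 47].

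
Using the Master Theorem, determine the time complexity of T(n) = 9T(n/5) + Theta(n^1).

Master Theorem for T(n) = 9T(n/5) + O(n^1):

a = 9, b = 5, c = 1
log_b(a) = log_5(9) = 1.3652

Case 1: c = 1 < log_5(9) = 1.3652
T(n) = O(n^(log_5 9))

For T(n) = 9T(n/5) + O(n^1): log_5(9) = 1.3652. This is Case 1 of the Master Theorem (c < log_b(a), work dominated by leaves), giving O(n^(log_5 9)).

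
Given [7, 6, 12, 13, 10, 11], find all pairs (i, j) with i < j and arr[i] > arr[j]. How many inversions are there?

Finding inversions in [7, 6, 12, 13, 10, 11]:

(0, 1): arr[0]=7 > arr[1]=6
(2, 4): arr[2]=12 > arr[4]=10
(2, 5): arr[2]=12 > arr[5]=11
(3, 4): arr[3]=13 > arr[4]=10
(3, 5): arr[3]=13 > arr[5]=11

Total inversions: 5

The array has 5 inversion(s): (0,1), (2,4), (2,5), (3,4), (3,5). Each pair (i,j) satisfies i < j and arr[i] > arr[j].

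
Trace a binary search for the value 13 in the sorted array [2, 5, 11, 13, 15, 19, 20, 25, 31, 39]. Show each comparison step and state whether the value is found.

Binary search for 13 in [2, 5, 11, 13, 15, 19, 20, 25, 31, 39]:

lo=0, hi=9, mid=4, arr[mid]=15 -> 15 > 13, search left half
lo=0, hi=3, mid=1, arr[mid]=5 -> 5 < 13, search right half
lo=2, hi=3, mid=2, arr[mid]=11 -> 11 < 13, search right half
lo=3, hi=3, mid=3, arr[mid]=13 -> Found target at index 3!

Binary search finds 13 at index 3 after 4 comparisons. The search repeatedly halves the search space by comparing with the middle element.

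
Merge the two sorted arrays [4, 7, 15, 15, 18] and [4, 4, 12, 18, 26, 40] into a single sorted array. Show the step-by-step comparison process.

Merging process:

Compare 4 vs 4: take 4 from left. Merged: [4]
Compare 7 vs 4: take 4 from right. Merged: [4, 4]
Compare 7 vs 4: take 4 from right. Merged: [4, 4, 4]
Compare 7 vs 12: take 7 from left. Merged: [4, 4, 4, 7]
Compare 15 vs 12: take 12 from right. Merged: [4, 4, 4, 7, 12]
Compare 15 vs 18: take 15 from left. Merged: [4, 4, 4, 7, 12, 15]
Compare 15 vs 18: take 15 from left. Merged: [4, 4, 4, 7, 12, 15, 15]
Compare 18 vs 18: take 18 from left. Merged: [4, 4, 4, 7, 12, 15, 15, 18]
Append remaining from right: [18, 26, 40]. Merged: [4, 4, 4, 7, 12, 15, 15, 18, 18, 26, 40]

Final merged array: [4, 4, 4, 7, 12, 15, 15, 18, 18, 26, 40]
Total comparisons: 8

The merged array is [4, 4, 4, 7, 12, 15, 15, 18, 18, 26, 40], requiring 8 comparisons. The merge step runs in O(n) time where n is the total number of elements.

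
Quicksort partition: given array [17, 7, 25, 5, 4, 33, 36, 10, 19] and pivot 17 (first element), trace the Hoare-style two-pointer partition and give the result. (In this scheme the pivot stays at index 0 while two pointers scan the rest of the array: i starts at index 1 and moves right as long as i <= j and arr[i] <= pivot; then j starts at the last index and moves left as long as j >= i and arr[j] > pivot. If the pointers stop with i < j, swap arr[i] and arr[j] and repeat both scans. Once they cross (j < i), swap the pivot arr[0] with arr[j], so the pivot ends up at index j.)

Hoare-style two-pointer partition with pivot = 17:

Initial array: [17, 7, 25, 5, 4, 33, 36, 10, 19]

Pointers start at i = 1, j = 8.
i stops at index 2 (arr[2]=25 > 17), j stops at index 7 (arr[7]=10 <= 17): swap arr[2] and arr[7], array becomes [17, 7, 10, 5, 4, 33, 36, 25, 19]
i ends at 5, j ends at 4: the pointers have crossed (j < i), so scanning stops.

Swap pivot arr[0] with arr[4] to place pivot at position 4: [4, 7, 10, 5, 17, 33, 36, 25, 19]
Pivot position: 4

After partitioning with pivot 17, the array becomes [4, 7, 10, 5, 17, 33, 36, 25, 19]. The pivot is placed at index 4. All elements to the left of the pivot are <= 17, and all elements to the right are > 17.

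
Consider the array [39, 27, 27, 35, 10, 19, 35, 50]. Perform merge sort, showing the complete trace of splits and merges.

Merge sort trace:

Split: [39, 27, 27, 35, 10, 19, 35, 50] -> [39, 27, 27, 35] and [10, 19, 35, 50]
  Split: [39, 27, 27, 35] -> [39, 27] and [27, 35]
    Split: [39, 27] -> [39] and [27]
    Merge: [39] + [27] -> [27, 39]
    Split: [27, 35] -> [27] and [35]
    Merge: [27] + [35] -> [27, 35]
  Merge: [27, 39] + [27, 35] -> [27, 27, 35, 39]
  Split: [10, 19, 35, 50] -> [10, 19] and [35, 50]
    Split: [10, 19] -> [10] and [19]
    Merge: [10] + [19] -> [10, 19]
    Split: [35, 50] -> [35] and [50]
    Merge: [35] + [50] -> [35, 50]
  Merge: [10, 19] + [35, 50] -> [10, 19, 35, 50]
Merge: [27, 27, 35, 39] + [10, 19, 35, 50] -> [10, 19, 27, 27, 35, 35, 39, 50]

Final sorted array: [10, 19, 27, 27, 35, 35, 39, 50]

The merge sort proceeds by recursively splitting the array and merging sorted halves.
After all merges, the sorted array is [10, 19, 27, 27, 35, 35, 39, 50].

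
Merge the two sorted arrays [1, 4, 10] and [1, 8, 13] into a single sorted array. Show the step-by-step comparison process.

Merging process:

Compare 1 vs 1: take 1 from left. Merged: [1]
Compare 4 vs 1: take 1 from right. Merged: [1, 1]
Compare 4 vs 8: take 4 from left. Merged: [1, 1, 4]
Compare 10 vs 8: take 8 from right. Merged: [1, 1, 4, 8]
Compare 10 vs 13: take 10 from left. Merged: [1, 1, 4, 8, 10]
Append remaining from right: [13]. Merged: [1, 1, 4, 8, 10, 13]

Final merged array: [1, 1, 4, 8, 10, 13]
Total comparisons: 5

The merged array is [1, 1, 4, 8, 10, 13], requiring 5 comparisons. The merge step runs in O(n) time where n is the total number of elements.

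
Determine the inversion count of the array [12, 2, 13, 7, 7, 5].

Finding inversions in [12, 2, 13, 7, 7, 5]:

(0, 1): arr[0]=12 > arr[1]=2
(0, 3): arr[0]=12 > arr[3]=7
(0, 4): arr[0]=12 > arr[4]=7
(0, 5): arr[0]=12 > arr[5]=5
(2, 3): arr[2]=13 > arr[3]=7
(2, 4): arr[2]=13 > arr[4]=7
(2, 5): arr[2]=13 > arr[5]=5
(3, 5): arr[3]=7 > arr[5]=5
(4, 5): arr[4]=7 > arr[5]=5

Total inversions: 9

The array has 9 inversion(s): (0,1), (0,3), (0,4), (0,5), (2,3), (2,4), (2,5), (3,5), (4,5). Each pair (i,j) satisfies i < j and arr[i] > arr[j].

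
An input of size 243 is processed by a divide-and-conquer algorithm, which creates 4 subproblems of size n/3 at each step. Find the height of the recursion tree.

For divide and conquer with division factor 3:

Problem sizes at each level:
Level 0: 243
Level 1: 81
Level 2: 27
Level 3: 9
Level 4: 3
Level 5: 1

The root is level 0 and the size-1 base case is level 5 (the tree spans levels 0 through 5, i.e. 6 levels counting the root), so the depth is the number of divisions: log_3(243) = 5

The recursion tree depth is log_3(243) = 5. At each level, the problem size is divided by 3, so it takes 5 divisions to reduce to a base case of size 1. The algorithm makes 4 recursive calls at each level.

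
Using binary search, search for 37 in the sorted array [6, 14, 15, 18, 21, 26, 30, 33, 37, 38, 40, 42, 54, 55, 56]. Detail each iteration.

Binary search for 37 in [6, 14, 15, 18, 21, 26, 30, 33, 37, 38, 40, 42, 54, 55, 56]:

lo=0, hi=14, mid=7, arr[mid]=33 -> 33 < 37, search right half
lo=8, hi=14, mid=11, arr[mid]=42 -> 42 > 37, search left half
lo=8, hi=10, mid=9, arr[mid]=38 -> 38 > 37, search left half
lo=8, hi=8, mid=8, arr[mid]=37 -> Found target at index 8!

Binary search finds 37 at index 8 after 4 comparisons. The search repeatedly halves the search space by comparing with the middle element.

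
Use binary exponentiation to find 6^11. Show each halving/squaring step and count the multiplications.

Computing 6^11 by squaring (build up from 6^1; each line after the first costs one multiplication):

6^1 = 6
6^2 = (6^1)^2 = 6^2 = 36
6^4 = (6^2)^2 = 36^2 = 1296
6^5 = 6 * 6^4 = 6 * 1296 = 7776
6^10 = (6^5)^2 = 7776^2 = 60466176
6^11 = 6 * 6^10 = 6 * 60466176 = 362797056

Result: 362797056
Multiplications needed: 5 (5 lines after 6^1)

6^11 = 362797056. Using exponentiation by squaring, this requires 5 multiplications. The key idea: if the exponent is even, square the half-power; if odd, multiply by the base once.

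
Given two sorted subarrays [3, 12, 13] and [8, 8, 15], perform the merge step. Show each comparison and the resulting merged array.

Merging process:

Compare 3 vs 8: take 3 from left. Merged: [3]
Compare 12 vs 8: take 8 from right. Merged: [3, 8]
Compare 12 vs 8: take 8 from right. Merged: [3, 8, 8]
Compare 12 vs 15: take 12 from left. Merged: [3, 8, 8, 12]
Compare 13 vs 15: take 13 from left. Merged: [3, 8, 8, 12, 13]
Append remaining from right: [15]. Merged: [3, 8, 8, 12, 13, 15]

Final merged array: [3, 8, 8, 12, 13, 15]
Total comparisons: 5

The merged array is [3, 8, 8, 12, 13, 15], requiring 5 comparisons. The merge step runs in O(n) time where n is the total number of elements.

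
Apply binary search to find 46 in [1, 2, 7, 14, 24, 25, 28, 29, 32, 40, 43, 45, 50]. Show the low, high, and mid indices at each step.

Binary search for 46 in [1, 2, 7, 14, 24, 25, 28, 29, 32, 40, 43, 45, 50]:

lo=0, hi=12, mid=6, arr[mid]=28 -> 28 < 46, search right half
lo=7, hi=12, mid=9, arr[mid]=40 -> 40 < 46, search right half
lo=10, hi=12, mid=11, arr[mid]=45 -> 45 < 46, search right half
lo=12, hi=12, mid=12, arr[mid]=50 -> 50 > 46, search left half
lo=12 > hi=11, target 46 not found

Binary search determines that 46 is not in the array after 4 comparisons. The search space was exhausted without finding the target.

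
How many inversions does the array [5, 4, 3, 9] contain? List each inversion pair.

Finding inversions in [5, 4, 3, 9]:

(0, 1): arr[0]=5 > arr[1]=4
(0, 2): arr[0]=5 > arr[2]=3
(1, 2): arr[1]=4 > arr[2]=3

Total inversions: 3

The array has 3 inversion(s): (0,1), (0,2), (1,2). Each pair (i,j) satisfies i < j and arr[i] > arr[j].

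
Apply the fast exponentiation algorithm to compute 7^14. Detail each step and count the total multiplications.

Computing 7^14 by squaring (build up from 7^1; each line after the first costs one multiplication):

7^1 = 7
7^2 = (7^1)^2 = 7^2 = 49
7^3 = 7 * 7^2 = 7 * 49 = 343
7^6 = (7^3)^2 = 343^2 = 117649
7^7 = 7 * 7^6 = 7 * 117649 = 823543
7^14 = (7^7)^2 = 823543^2 = 678223072849

Result: 678223072849
Multiplications needed: 5 (5 lines after 7^1)

7^14 = 678223072849. Using exponentiation by squaring, this requires 5 multiplications. The key idea: if the exponent is even, square the half-power; if odd, multiply by the base once.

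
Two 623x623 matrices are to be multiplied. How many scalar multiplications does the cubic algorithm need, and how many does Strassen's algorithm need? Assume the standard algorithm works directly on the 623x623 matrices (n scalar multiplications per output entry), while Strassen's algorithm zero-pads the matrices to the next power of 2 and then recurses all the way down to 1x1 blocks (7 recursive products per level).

Matrix multiplication for 623x623 matrices:

Strassen's algorithm requires power-of-2 dimensions. Pad 623x623 to 1024x1024 (next power of 2).

Standard algorithm: 623^3 = 241804367 multiplications
Strassen's algorithm: 7^(log2(1024)) = 7^10 = 282475249 multiplications
Difference: 241804367 - 282475249 = -40670882 (Strassen uses MORE here due to padding overhead — for small or just-over-power-of-2 n, padding can outweigh the per-level savings)

Standard: 241804367 multiplications (623^3). Strassen: 282475249 multiplications (7^10, after padding to 1024x1024). Strassen reduces 8 recursive multiplications to 7 at each level.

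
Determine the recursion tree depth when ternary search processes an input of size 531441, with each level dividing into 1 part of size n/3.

For divide and conquer with division factor 3:

Problem sizes at each level:
Level 0: 531441
Level 1: 177147
Level 2: 59049
Level 3: 19683
Level 4: 6561
Level 5: 2187
Level 6: 729
Level 7: 243
Level 8: 81
Level 9: 27
Level 10: 9
Level 11: 3
Level 12: 1

The root is level 0 and the size-1 base case is level 12 (the tree spans levels 0 through 12, i.e. 13 levels counting the root), so the depth is the number of divisions: log_3(531441) = 12

The recursion tree depth is log_3(531441) = 12. At each level, the problem size is divided by 3, so it takes 12 divisions to reduce to a base case of size 1. The algorithm makes 1 recursive call at each level.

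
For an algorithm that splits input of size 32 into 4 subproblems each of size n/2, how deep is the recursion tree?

For divide and conquer with division factor 2:

Problem sizes at each level:
Level 0: 32
Level 1: 16
Level 2: 8
Level 3: 4
Level 4: 2
Level 5: 1

The root is level 0 and the size-1 base case is level 5 (the tree spans levels 0 through 5, i.e. 6 levels counting the root), so the depth is the number of divisions: log_2(32) = 5

The recursion tree depth is log_2(32) = 5. At each level, the problem size is divided by 2, so it takes 5 divisions to reduce to a base case of size 1. The algorithm makes 4 recursive calls at each level.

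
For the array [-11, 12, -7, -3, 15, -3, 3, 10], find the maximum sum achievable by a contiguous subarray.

Using Kadane's algorithm on [-11, 12, -7, -3, 15, -3, 3, 10]:

Scanning through the array:
Position 1 (value 12): max_ending_here = 12, max_so_far = 12
Position 2 (value -7): max_ending_here = 5, max_so_far = 12
Position 3 (value -3): max_ending_here = 2, max_so_far = 12
Position 4 (value 15): max_ending_here = 17, max_so_far = 17
Position 5 (value -3): max_ending_here = 14, max_so_far = 17
Position 6 (value 3): max_ending_here = 17, max_so_far = 17
Position 7 (value 10): max_ending_here = 27, max_so_far = 27

Maximum subarray: [12, -7, -3, 15, -3, 3, 10]
Maximum sum: 27

The maximum subarray is [12, -7, -3, 15, -3, 3, 10] with sum 27. This subarray runs from index 1 to index 7.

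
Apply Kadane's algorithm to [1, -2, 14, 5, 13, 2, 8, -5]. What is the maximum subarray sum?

Using Kadane's algorithm on [1, -2, 14, 5, 13, 2, 8, -5]:

Scanning through the array:
Position 1 (value -2): max_ending_here = -1, max_so_far = 1
Position 2 (value 14): max_ending_here = 14, max_so_far = 14
Position 3 (value 5): max_ending_here = 19, max_so_far = 19
Position 4 (value 13): max_ending_here = 32, max_so_far = 32
Position 5 (value 2): max_ending_here = 34, max_so_far = 34
Position 6 (value 8): max_ending_here = 42, max_so_far = 42
Position 7 (value -5): max_ending_here = 37, max_so_far = 42

Maximum subarray: [14, 5, 13, 2, 8]
Maximum sum: 42

The maximum subarray is [14, 5, 13, 2, 8] with sum 42. This subarray runs from index 2 to index 6.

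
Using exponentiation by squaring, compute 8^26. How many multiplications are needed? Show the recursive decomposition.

Computing 8^26 by squaring (build up from 8^1; each line after the first costs one multiplication):

8^1 = 8
8^2 = (8^1)^2 = 8^2 = 64
8^3 = 8 * 8^2 = 8 * 64 = 512
8^6 = (8^3)^2 = 512^2 = 262144
8^12 = (8^6)^2 = 262144^2 = 68719476736
8^13 = 8 * 8^12 = 8 * 68719476736 = 549755813888
8^26 = (8^13)^2 = 549755813888^2 = 302231454903657293676544

Result: 302231454903657293676544
Multiplications needed: 6 (6 lines after 8^1)

8^26 = 302231454903657293676544. Using exponentiation by squaring, this requires 6 multiplications. The key idea: if the exponent is even, square the half-power; if odd, multiply by the base once.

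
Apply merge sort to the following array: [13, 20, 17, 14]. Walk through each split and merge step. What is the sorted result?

Merge sort trace:

Split: [13, 20, 17, 14] -> [13, 20] and [17, 14]
  Split: [13, 20] -> [13] and [20]
  Merge: [13] + [20] -> [13, 20]
  Split: [17, 14] -> [17] and [14]
  Merge: [17] + [14] -> [14, 17]
Merge: [13, 20] + [14, 17] -> [13, 14, 17, 20]

Final sorted array: [13, 14, 17, 20]

The merge sort proceeds by recursively splitting the array and merging sorted halves.
After all merges, the sorted array is [13, 14, 17, 20].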